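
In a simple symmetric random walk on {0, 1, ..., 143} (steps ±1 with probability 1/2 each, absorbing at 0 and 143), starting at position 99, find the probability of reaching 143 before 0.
P(hit 143 before 0) = 99/143 = 9/13

Let u_k = P(hit 143 before 0 | start at k). Then u_0 = 0, u_143 = 1, and u_k = u_{k-1}/2 + u_{k+1}/2 for 1 ≤ k ≤ 142. This harmonic recurrence is solved by u_k = k/143, giving u_99 = 99/143 = 9/13.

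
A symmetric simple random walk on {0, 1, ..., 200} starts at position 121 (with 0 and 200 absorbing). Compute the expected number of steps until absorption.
E[τ | X_0 = 121] = 9559

Let v_k = E[τ | X_0 = k]. Boundary: v_0 = v_200 = 0. Recurrence: v_k = 1 + (v_{k-1} + v_{k+1})/2 for 1 ≤ k ≤ 199. The particular solution to v_k − (v_{k-1} + v_{k+1})/2 = 1 is v_k = −k^2. Adding homogeneous solution A + B k and matching boundaries gives v_k = k (200 − k). Substituting k = 121: v_121 = 121 · 79 = 9559.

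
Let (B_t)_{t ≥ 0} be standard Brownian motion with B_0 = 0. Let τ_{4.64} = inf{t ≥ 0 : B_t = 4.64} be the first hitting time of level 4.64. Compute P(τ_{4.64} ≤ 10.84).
P(τ_{4.64} ≤ 10.84) = 2(1 − Φ(4.64/√10.84)) = 2(1 − Φ(1.4093)) ≈ 0.1587

By the reflection principle for standard BM, P(τ_b ≤ t) = 2 · P(B_t ≥ b). Since B_t ~ N(0, t), P(B_t ≥ 4.64) = 1 − Φ(4.64/√t) = 1 − Φ(4.64/√10.84) = 1 − Φ(1.4093) ≈ 0.07937. Doubling: P(τ_{4.64} ≤ 10.84) ≈ 2 · 0.07937 = 0.15874 ≈ 0.1587.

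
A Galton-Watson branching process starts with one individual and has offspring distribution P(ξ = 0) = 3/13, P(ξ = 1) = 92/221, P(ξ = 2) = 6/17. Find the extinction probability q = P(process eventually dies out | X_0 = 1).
q = 17/26

The pgf is f(s) = 3/13 + 92/221·s + 6/17·s². The extinction probability q is the smallest fixed point of f in [0, 1]. Setting s = f(s):
  6/17·s² + (92/221 − 1)·s + 3/13 = 0
  6/17·s² − (3/13 + 6/17)·s + 3/13 = 0
which factors as (s − 1)·(6/17·s − 3/13) = 0, giving roots s = 1 and s = (3/13)/(6/17) = 17/26.
Mean offspring μ = 92/221 + 2·6/17 = 248/221 > 1 (supercritical), so q < 1. The extinction probability is the smaller root: q = (3/13)/(6/17) = 17/26.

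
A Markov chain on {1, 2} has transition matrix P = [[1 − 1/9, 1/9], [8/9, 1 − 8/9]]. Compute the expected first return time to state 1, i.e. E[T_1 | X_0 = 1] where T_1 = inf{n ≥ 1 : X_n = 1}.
E[T_1 | X_0 = 1] = 1/π_1 = 9/8

For an irreducible recurrent Markov chain with stationary distribution π, E[T_i | X_0 = i] = 1/π_i (Kac's formula). Here π_1 = (8/9)/(1/9 + 8/9) = (8/9)/(1) = 8/9, so E[T_1 | X_0 = 1] = 1/π_1 = (1/9 + 8/9)/(8/9) = (1)/(8/9) = 9/8.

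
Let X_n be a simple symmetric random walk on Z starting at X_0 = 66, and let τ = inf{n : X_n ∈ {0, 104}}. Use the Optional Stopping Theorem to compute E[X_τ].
E[X_τ] = 66

X_n is a martingale and τ is a bounded-mean stopping time (indeed τ is finite a.s. with bounded expectation since the walk is in a bounded region). By the OST, E[X_τ] = E[X_0] = 66. Equivalently: E[X_τ] = 104 · P(hit 104 first) + 0 · P(hit 0 first) = 104 · (66/104) = 66.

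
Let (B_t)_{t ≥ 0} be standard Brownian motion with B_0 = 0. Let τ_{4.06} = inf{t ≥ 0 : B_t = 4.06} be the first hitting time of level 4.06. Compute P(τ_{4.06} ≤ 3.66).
P(τ_{4.06} ≤ 3.66) = 2(1 − Φ(4.06/√3.66)) = 2(1 − Φ(2.1222)) ≈ 0.0338

By the reflection principle for standard BM, P(τ_b ≤ t) = 2 · P(B_t ≥ b). Since B_t ~ N(0, t), P(B_t ≥ 4.06) = 1 − Φ(4.06/√t) = 1 − Φ(4.06/√3.66) = 1 − Φ(2.1222) ≈ 0.01691. Doubling: P(τ_{4.06} ≤ 3.66) ≈ 2 · 0.01691 = 0.03382 ≈ 0.0338.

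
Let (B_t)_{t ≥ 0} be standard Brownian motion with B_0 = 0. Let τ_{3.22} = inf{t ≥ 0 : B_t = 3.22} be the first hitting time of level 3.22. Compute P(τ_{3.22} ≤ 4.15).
P(τ_{3.22} ≤ 4.15) = 2(1 − Φ(3.22/√4.15)) = 2(1 − Φ(1.5806)) ≈ 0.1140

By the reflection principle for standard BM, P(τ_b ≤ t) = 2 · P(B_t ≥ b). Since B_t ~ N(0, t), P(B_t ≥ 3.22) = 1 − Φ(3.22/√t) = 1 − Φ(3.22/√4.15) = 1 − Φ(1.5806) ≈ 0.05698. Doubling: P(τ_{3.22} ≤ 4.15) ≈ 2 · 0.05698 = 0.11396 ≈ 0.1140.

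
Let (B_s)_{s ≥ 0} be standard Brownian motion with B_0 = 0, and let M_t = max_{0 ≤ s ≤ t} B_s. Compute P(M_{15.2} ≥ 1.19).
P(M_{15.2} ≥ 1.19) = 2·P(B_{15.2} ≥ 1.19) = 2(1 − Φ(1.19/√15.2)) ≈ 0.7602

By the reflection principle for Brownian motion, P(M_t ≥ a) = 2 · P(B_t ≥ a) for a ≥ 0. Since B_t ~ N(0, t), P(B_t ≥ 1.19) = 1 − Φ(1.19/√t) = 1 − Φ(1.19/√15.2) = 1 − Φ(0.3052). So
  P(M_{15.2} ≥ 1.19) = 2(1 − Φ(0.3052)) ≈ 0.7602.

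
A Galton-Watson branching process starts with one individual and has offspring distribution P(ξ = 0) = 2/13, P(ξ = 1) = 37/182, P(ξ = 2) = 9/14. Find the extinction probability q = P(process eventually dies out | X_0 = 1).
q = 28/117

The pgf is f(s) = 2/13 + 37/182·s + 9/14·s². The extinction probability q is the smallest fixed point of f in [0, 1]. Setting s = f(s):
  9/14·s² + (37/182 − 1)·s + 2/13 = 0
  9/14·s² − (2/13 + 9/14)·s + 2/13 = 0
which factors as (s − 1)·(9/14·s − 2/13) = 0, giving roots s = 1 and s = (2/13)/(9/14) = 28/117.
Mean offspring μ = 37/182 + 2·9/14 = 271/182 > 1 (supercritical), so q < 1. The extinction probability is the smaller root: q = (2/13)/(9/14) = 28/117.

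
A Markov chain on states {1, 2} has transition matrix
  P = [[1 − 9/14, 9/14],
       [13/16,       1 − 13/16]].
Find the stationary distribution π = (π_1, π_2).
π_1 = 91/163, π_2 = 72/163

Solve πP = π with π_1 + π_2 = 1. From πP = π: π_1 · (1 − 9/14) + π_2 · 13/16 = π_1 ⇒ π_2 · 13/16 = π_1 · 9/14 ⇒ π_2/π_1 = (9/14)/(13/16) = 72/91. Together with π_1 + π_2 = 1:
  π_1 = (13/16)/(9/14 + 13/16) = (13/16)/(163/112) = 91/163,
  π_2 = (9/14)/(9/14 + 13/16) = (9/14)/(163/112) = 72/163.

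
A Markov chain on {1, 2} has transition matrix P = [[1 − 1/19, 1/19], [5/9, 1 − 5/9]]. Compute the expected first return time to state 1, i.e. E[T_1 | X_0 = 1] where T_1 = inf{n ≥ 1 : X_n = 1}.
E[T_1 | X_0 = 1] = 1/π_1 = 104/95

For an irreducible recurrent Markov chain with stationary distribution π, E[T_i | X_0 = i] = 1/π_i (Kac's formula). Here π_1 = (5/9)/(1/19 + 5/9) = (5/9)/(104/171) = 95/104, so E[T_1 | X_0 = 1] = 1/π_1 = (1/19 + 5/9)/(5/9) = (104/171)/(5/9) = 104/95.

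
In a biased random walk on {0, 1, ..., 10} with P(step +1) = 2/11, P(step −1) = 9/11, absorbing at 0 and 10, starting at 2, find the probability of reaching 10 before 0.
P(hit 10 before 0) = (1 − (9/2)^2) / (1 − (9/2)^10) = 256/45282901

Let u_k denote P(reach 10 before 0 | start at k). Boundary: u_0 = 0, u_10 = 1. Recurrence: u_k = 2/11·u_{k+1} + 9/11·u_{k-1} for 1 ≤ k ≤ 9. Try u_k = A + B·r^k with r = q/p = (9/11)/(2/11) = 9/2. Substitution satisfies the recurrence; boundary conditions give:
  u_k = (1 − r^k) / (1 − r^N) = (1 − (9/2)^2) / (1 − (9/2)^10) = 256/45282901.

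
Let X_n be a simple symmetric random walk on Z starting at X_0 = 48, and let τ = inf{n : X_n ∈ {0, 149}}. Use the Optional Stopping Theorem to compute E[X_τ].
E[X_τ] = 48

X_n is a martingale and τ is a bounded-mean stopping time (indeed τ is finite a.s. with bounded expectation since the walk is in a bounded region). By the OST, E[X_τ] = E[X_0] = 48. Equivalently: E[X_τ] = 149 · P(hit 149 first) + 0 · P(hit 0 first) = 149 · (48/149) = 48.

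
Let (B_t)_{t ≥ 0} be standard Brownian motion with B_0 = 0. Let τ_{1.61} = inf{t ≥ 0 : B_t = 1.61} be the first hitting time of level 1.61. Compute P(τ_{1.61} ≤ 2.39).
P(τ_{1.61} ≤ 2.39) = 2(1 − Φ(1.61/√2.39)) = 2(1 − Φ(1.0414)) ≈ 0.2977

By the reflection principle for standard BM, P(τ_b ≤ t) = 2 · P(B_t ≥ b). Since B_t ~ N(0, t), P(B_t ≥ 1.61) = 1 − Φ(1.61/√t) = 1 − Φ(1.61/√2.39) = 1 − Φ(1.0414) ≈ 0.14884. Doubling: P(τ_{1.61} ≤ 2.39) ≈ 2 · 0.14884 = 0.29768 ≈ 0.2977.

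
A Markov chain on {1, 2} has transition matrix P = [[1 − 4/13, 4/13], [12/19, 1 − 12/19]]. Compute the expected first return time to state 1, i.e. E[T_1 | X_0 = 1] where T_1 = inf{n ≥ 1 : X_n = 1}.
E[T_1 | X_0 = 1] = 1/π_1 = 58/39

For an irreducible recurrent Markov chain with stationary distribution π, E[T_i | X_0 = i] = 1/π_i (Kac's formula). Here π_1 = (12/19)/(4/13 + 12/19) = (12/19)/(232/247) = 39/58, so E[T_1 | X_0 = 1] = 1/π_1 = (4/13 + 12/19)/(12/19) = (232/247)/(12/19) = 58/39.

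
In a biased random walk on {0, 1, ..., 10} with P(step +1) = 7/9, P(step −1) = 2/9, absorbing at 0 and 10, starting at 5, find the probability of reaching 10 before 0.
P(hit 10 before 0) = (1 − (2/7)^5) / (1 − (2/7)^10) = 16807/16839

Let u_k denote P(reach 10 before 0 | start at k). Boundary: u_0 = 0, u_10 = 1. Recurrence: u_k = 7/9·u_{k+1} + 2/9·u_{k-1} for 1 ≤ k ≤ 9. Try u_k = A + B·r^k with r = q/p = (2/9)/(7/9) = 2/7. Substitution satisfies the recurrence; boundary conditions give:
  u_k = (1 − r^k) / (1 − r^N) = (1 − (2/7)^5) / (1 − (2/7)^10) = 16807/16839.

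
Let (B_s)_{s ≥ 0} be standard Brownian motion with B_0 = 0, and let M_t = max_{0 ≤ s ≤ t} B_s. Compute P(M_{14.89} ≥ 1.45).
P(M_{14.89} ≥ 1.45) = 2·P(B_{14.89} ≥ 1.45) = 2(1 − Φ(1.45/√14.89)) ≈ 0.7071

By the reflection principle for Brownian motion, P(M_t ≥ a) = 2 · P(B_t ≥ a) for a ≥ 0. Since B_t ~ N(0, t), P(B_t ≥ 1.45) = 1 − Φ(1.45/√t) = 1 − Φ(1.45/√14.89) = 1 − Φ(0.3758). So
  P(M_{14.89} ≥ 1.45) = 2(1 − Φ(0.3758)) ≈ 0.7071.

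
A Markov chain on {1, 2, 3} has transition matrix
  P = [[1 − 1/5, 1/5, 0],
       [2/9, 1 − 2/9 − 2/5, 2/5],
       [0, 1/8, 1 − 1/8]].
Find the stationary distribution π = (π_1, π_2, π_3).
π = (50/239, 45/239, 144/239)

This is a birth-death chain on three states, which satisfies detailed balance: π_1 · P_{12} = π_2 · P_{21} and π_2 · P_{23} = π_3 · P_{32}.
From π_1 · 1/5 = π_2 · 2/9: π_2/π_1 = (1/5)/(2/9) = 9/10.
From π_2 · 2/5 = π_3 · 1/8: π_3/π_2 = (2/5)/(1/8) = 16/5.
Take π_1 proportional to 1; then unnormalized π = (1, 9/10, 72/25). Normalize by dividing by the sum 239/50:
  π = (50/239, 45/239, 144/239).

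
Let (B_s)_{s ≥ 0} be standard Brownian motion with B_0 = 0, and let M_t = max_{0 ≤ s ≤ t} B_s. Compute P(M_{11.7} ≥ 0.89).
P(M_{11.7} ≥ 0.89) = 2·P(B_{11.7} ≥ 0.89) = 2(1 − Φ(0.89/√11.7)) ≈ 0.7947

By the reflection principle for Brownian motion, P(M_t ≥ a) = 2 · P(B_t ≥ a) for a ≥ 0. Since B_t ~ N(0, t), P(B_t ≥ 0.89) = 1 − Φ(0.89/√t) = 1 − Φ(0.89/√11.7) = 1 − Φ(0.2602). So
  P(M_{11.7} ≥ 0.89) = 2(1 − Φ(0.2602)) ≈ 0.7947.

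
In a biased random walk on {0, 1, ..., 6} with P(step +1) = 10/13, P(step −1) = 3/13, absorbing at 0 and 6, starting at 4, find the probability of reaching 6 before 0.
P(hit 6 before 0) = (1 − (3/10)^4) / (1 − (3/10)^6) = 10900/10981

Let u_k denote P(reach 6 before 0 | start at k). Boundary: u_0 = 0, u_6 = 1. Recurrence: u_k = 10/13·u_{k+1} + 3/13·u_{k-1} for 1 ≤ k ≤ 5. Try u_k = A + B·r^k with r = q/p = (3/13)/(10/13) = 3/10. Substitution satisfies the recurrence; boundary conditions give:
  u_k = (1 − r^k) / (1 − r^N) = (1 − (3/10)^4) / (1 − (3/10)^6) = 10900/10981.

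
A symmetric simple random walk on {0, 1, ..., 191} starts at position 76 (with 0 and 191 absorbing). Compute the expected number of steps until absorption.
E[τ | X_0 = 76] = 8740

Let v_k = E[τ | X_0 = k]. Boundary: v_0 = v_191 = 0. Recurrence: v_k = 1 + (v_{k-1} + v_{k+1})/2 for 1 ≤ k ≤ 190. The particular solution to v_k − (v_{k-1} + v_{k+1})/2 = 1 is v_k = −k^2. Adding homogeneous solution A + B k and matching boundaries gives v_k = k (191 − k). Substituting k = 76: v_76 = 76 · 115 = 8740.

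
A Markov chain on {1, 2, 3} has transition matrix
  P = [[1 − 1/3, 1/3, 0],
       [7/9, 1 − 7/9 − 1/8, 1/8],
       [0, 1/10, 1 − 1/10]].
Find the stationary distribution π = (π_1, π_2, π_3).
π = (28/55, 12/55, 3/11)

This is a birth-death chain on three states, which satisfies detailed balance: π_1 · P_{12} = π_2 · P_{21} and π_2 · P_{23} = π_3 · P_{32}.
From π_1 · 1/3 = π_2 · 7/9: π_2/π_1 = (1/3)/(7/9) = 3/7.
From π_2 · 1/8 = π_3 · 1/10: π_3/π_2 = (1/8)/(1/10) = 5/4.
Take π_1 proportional to 1; then unnormalized π = (1, 3/7, 15/28). Normalize by dividing by the sum 55/28:
  π = (28/55, 12/55, 3/11).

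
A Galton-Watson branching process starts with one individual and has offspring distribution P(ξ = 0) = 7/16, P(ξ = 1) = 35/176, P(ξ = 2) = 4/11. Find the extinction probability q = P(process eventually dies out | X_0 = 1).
q = 1

Mean offspring μ = 0·7/16 + 1·35/176 + 2·4/11 = 163/176 ≤ 1. For μ ≤ 1 with offspring not concentrated at 1, the Galton-Watson process goes extinct almost surely, so q = 1.
(Algebraic check: The pgf is f(s) = 7/16 + 35/176·s + 4/11·s². The extinction probability q is the smallest fixed point of f in [0, 1]. Setting s = f(s):
  4/11·s² + (35/176 − 1)·s + 7/16 = 0
  4/11·s² − (7/16 + 4/11)·s + 7/16 = 0
which factors as (s − 1)·(4/11·s − 7/16) = 0, giving roots s = 1 and s = (7/16)/(4/11) = 77/64. Since 77/64 ≥ 1, the smallest root in [0, 1] is s = 1.)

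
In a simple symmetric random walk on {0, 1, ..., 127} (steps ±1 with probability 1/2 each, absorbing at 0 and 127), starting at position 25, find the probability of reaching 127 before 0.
P(hit 127 before 0) = 25/127

Let u_k = P(hit 127 before 0 | start at k). Then u_0 = 0, u_127 = 1, and u_k = u_{k-1}/2 + u_{k+1}/2 for 1 ≤ k ≤ 126. This harmonic recurrence is solved by u_k = k/127, giving u_25 = 25/127.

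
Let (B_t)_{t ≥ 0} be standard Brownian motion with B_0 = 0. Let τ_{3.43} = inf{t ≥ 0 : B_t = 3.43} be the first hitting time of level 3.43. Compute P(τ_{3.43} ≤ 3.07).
P(τ_{3.43} ≤ 3.07) = 2(1 − Φ(3.43/√3.07)) = 2(1 − Φ(1.9576)) ≈ 0.0503

By the reflection principle for standard BM, P(τ_b ≤ t) = 2 · P(B_t ≥ b). Since B_t ~ N(0, t), P(B_t ≥ 3.43) = 1 − Φ(3.43/√t) = 1 − Φ(3.43/√3.07) = 1 − Φ(1.9576) ≈ 0.02514. Doubling: P(τ_{3.43} ≤ 3.07) ≈ 2 · 0.02514 = 0.05028 ≈ 0.0503.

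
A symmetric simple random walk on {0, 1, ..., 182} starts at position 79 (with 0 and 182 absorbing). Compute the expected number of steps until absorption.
E[τ | X_0 = 79] = 8137

Let v_k = E[τ | X_0 = k]. Boundary: v_0 = v_182 = 0. Recurrence: v_k = 1 + (v_{k-1} + v_{k+1})/2 for 1 ≤ k ≤ 181. The particular solution to v_k − (v_{k-1} + v_{k+1})/2 = 1 is v_k = −k^2. Adding homogeneous solution A + B k and matching boundaries gives v_k = k (182 − k). Substituting k = 79: v_79 = 79 · 103 = 8137.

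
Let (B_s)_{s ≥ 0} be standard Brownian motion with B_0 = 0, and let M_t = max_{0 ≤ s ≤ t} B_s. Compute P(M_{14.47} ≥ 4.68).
P(M_{14.47} ≥ 4.68) = 2·P(B_{14.47} ≥ 4.68) = 2(1 − Φ(4.68/√14.47)) ≈ 0.2186

By the reflection principle for Brownian motion, P(M_t ≥ a) = 2 · P(B_t ≥ a) for a ≥ 0. Since B_t ~ N(0, t), P(B_t ≥ 4.68) = 1 − Φ(4.68/√t) = 1 − Φ(4.68/√14.47) = 1 − Φ(1.2303). So
  P(M_{14.47} ≥ 4.68) = 2(1 − Φ(1.2303)) ≈ 0.2186.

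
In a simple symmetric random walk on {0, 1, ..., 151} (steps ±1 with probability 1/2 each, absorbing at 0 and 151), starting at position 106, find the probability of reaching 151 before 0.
P(hit 151 before 0) = 106/151

Let u_k = P(hit 151 before 0 | start at k). Then u_0 = 0, u_151 = 1, and u_k = u_{k-1}/2 + u_{k+1}/2 for 1 ≤ k ≤ 150. This harmonic recurrence is solved by u_k = k/151, giving u_106 = 106/151.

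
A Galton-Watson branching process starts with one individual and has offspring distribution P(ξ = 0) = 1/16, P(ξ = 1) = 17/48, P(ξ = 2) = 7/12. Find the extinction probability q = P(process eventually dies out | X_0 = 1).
q = 3/28

The pgf is f(s) = 1/16 + 17/48·s + 7/12·s². The extinction probability q is the smallest fixed point of f in [0, 1]. Setting s = f(s):
  7/12·s² + (17/48 − 1)·s + 1/16 = 0
  7/12·s² − (1/16 + 7/12)·s + 1/16 = 0
which factors as (s − 1)·(7/12·s − 1/16) = 0, giving roots s = 1 and s = (1/16)/(7/12) = 3/28.
Mean offspring μ = 17/48 + 2·7/12 = 73/48 > 1 (supercritical), so q < 1. The extinction probability is the smaller root: q = (1/16)/(7/12) = 3/28.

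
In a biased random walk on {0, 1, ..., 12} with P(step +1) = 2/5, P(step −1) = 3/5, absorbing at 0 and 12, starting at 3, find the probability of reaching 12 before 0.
P(hit 12 before 0) = (1 − (3/2)^3) / (1 − (3/2)^12) = 512/27755

Let u_k denote P(reach 12 before 0 | start at k). Boundary: u_0 = 0, u_12 = 1. Recurrence: u_k = 2/5·u_{k+1} + 3/5·u_{k-1} for 1 ≤ k ≤ 11. Try u_k = A + B·r^k with r = q/p = (3/5)/(2/5) = 3/2. Substitution satisfies the recurrence; boundary conditions give:
  u_k = (1 − r^k) / (1 − r^N) = (1 − (3/2)^3) / (1 − (3/2)^12) = 512/27755.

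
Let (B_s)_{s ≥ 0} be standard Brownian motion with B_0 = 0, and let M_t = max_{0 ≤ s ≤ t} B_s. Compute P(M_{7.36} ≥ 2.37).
P(M_{7.36} ≥ 2.37) = 2·P(B_{7.36} ≥ 2.37) = 2(1 − Φ(2.37/√7.36)) ≈ 0.3823

By the reflection principle for Brownian motion, P(M_t ≥ a) = 2 · P(B_t ≥ a) for a ≥ 0. Since B_t ~ N(0, t), P(B_t ≥ 2.37) = 1 − Φ(2.37/√t) = 1 − Φ(2.37/√7.36) = 1 − Φ(0.8736). So
  P(M_{7.36} ≥ 2.37) = 2(1 − Φ(0.8736)) ≈ 0.3823.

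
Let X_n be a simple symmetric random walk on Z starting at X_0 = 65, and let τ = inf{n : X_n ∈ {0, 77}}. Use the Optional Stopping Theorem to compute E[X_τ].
E[X_τ] = 65

X_n is a martingale and τ is a bounded-mean stopping time (indeed τ is finite a.s. with bounded expectation since the walk is in a bounded region). By the OST, E[X_τ] = E[X_0] = 65. Equivalently: E[X_τ] = 77 · P(hit 77 first) + 0 · P(hit 0 first) = 77 · (65/77) = 65.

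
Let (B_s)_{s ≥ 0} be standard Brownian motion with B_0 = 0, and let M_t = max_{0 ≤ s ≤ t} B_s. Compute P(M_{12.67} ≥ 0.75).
P(M_{12.67} ≥ 0.75) = 2·P(B_{12.67} ≥ 0.75) = 2(1 − Φ(0.75/√12.67)) ≈ 0.8331

By the reflection principle for Brownian motion, P(M_t ≥ a) = 2 · P(B_t ≥ a) for a ≥ 0. Since B_t ~ N(0, t), P(B_t ≥ 0.75) = 1 − Φ(0.75/√t) = 1 − Φ(0.75/√12.67) = 1 − Φ(0.2107). So
  P(M_{12.67} ≥ 0.75) = 2(1 − Φ(0.2107)) ≈ 0.8331.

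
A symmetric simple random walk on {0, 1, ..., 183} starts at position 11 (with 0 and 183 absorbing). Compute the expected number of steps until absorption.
E[τ | X_0 = 11] = 1892

Let v_k = E[τ | X_0 = k]. Boundary: v_0 = v_183 = 0. Recurrence: v_k = 1 + (v_{k-1} + v_{k+1})/2 for 1 ≤ k ≤ 182. The particular solution to v_k − (v_{k-1} + v_{k+1})/2 = 1 is v_k = −k^2. Adding homogeneous solution A + B k and matching boundaries gives v_k = k (183 − k). Substituting k = 11: v_11 = 11 · 172 = 1892.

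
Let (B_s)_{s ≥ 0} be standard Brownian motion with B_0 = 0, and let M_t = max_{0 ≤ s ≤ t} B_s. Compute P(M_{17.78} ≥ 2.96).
P(M_{17.78} ≥ 2.96) = 2·P(B_{17.78} ≥ 2.96) = 2(1 − Φ(2.96/√17.78)) ≈ 0.4827

By the reflection principle for Brownian motion, P(M_t ≥ a) = 2 · P(B_t ≥ a) for a ≥ 0. Since B_t ~ N(0, t), P(B_t ≥ 2.96) = 1 − Φ(2.96/√t) = 1 − Φ(2.96/√17.78) = 1 − Φ(0.7020). So
  P(M_{17.78} ≥ 2.96) = 2(1 − Φ(0.7020)) ≈ 0.4827.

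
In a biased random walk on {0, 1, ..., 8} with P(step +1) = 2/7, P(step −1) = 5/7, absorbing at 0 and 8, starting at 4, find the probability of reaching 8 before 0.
P(hit 8 before 0) = (1 − (5/2)^4) / (1 − (5/2)^8) = 16/641

Let u_k denote P(reach 8 before 0 | start at k). Boundary: u_0 = 0, u_8 = 1. Recurrence: u_k = 2/7·u_{k+1} + 5/7·u_{k-1} for 1 ≤ k ≤ 7. Try u_k = A + B·r^k with r = q/p = (5/7)/(2/7) = 5/2. Substitution satisfies the recurrence; boundary conditions give:
  u_k = (1 − r^k) / (1 − r^N) = (1 − (5/2)^4) / (1 − (5/2)^8) = 16/641.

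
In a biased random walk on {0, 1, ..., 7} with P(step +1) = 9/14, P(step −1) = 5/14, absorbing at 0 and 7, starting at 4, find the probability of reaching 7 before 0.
P(hit 7 before 0) = (1 − (5/9)^4) / (1 − (5/9)^7) = 1081836/1176211

Let u_k denote P(reach 7 before 0 | start at k). Boundary: u_0 = 0, u_7 = 1. Recurrence: u_k = 9/14·u_{k+1} + 5/14·u_{k-1} for 1 ≤ k ≤ 6. Try u_k = A + B·r^k with r = q/p = (5/14)/(9/14) = 5/9. Substitution satisfies the recurrence; boundary conditions give:
  u_k = (1 − r^k) / (1 − r^N) = (1 − (5/9)^4) / (1 − (5/9)^7) = 1081836/1176211.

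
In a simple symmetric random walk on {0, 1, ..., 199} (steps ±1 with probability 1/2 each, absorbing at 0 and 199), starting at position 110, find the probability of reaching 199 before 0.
P(hit 199 before 0) = 110/199

Let u_k = P(hit 199 before 0 | start at k). Then u_0 = 0, u_199 = 1, and u_k = u_{k-1}/2 + u_{k+1}/2 for 1 ≤ k ≤ 198. This harmonic recurrence is solved by u_k = k/199, giving u_110 = 110/199.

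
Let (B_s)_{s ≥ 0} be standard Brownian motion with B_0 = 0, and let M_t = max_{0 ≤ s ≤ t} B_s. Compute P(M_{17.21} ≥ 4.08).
P(M_{17.21} ≥ 4.08) = 2·P(B_{17.21} ≥ 4.08) = 2(1 − Φ(4.08/√17.21)) ≈ 0.3254

By the reflection principle for Brownian motion, P(M_t ≥ a) = 2 · P(B_t ≥ a) for a ≥ 0. Since B_t ~ N(0, t), P(B_t ≥ 4.08) = 1 − Φ(4.08/√t) = 1 − Φ(4.08/√17.21) = 1 − Φ(0.9835). So
  P(M_{17.21} ≥ 4.08) = 2(1 − Φ(0.9835)) ≈ 0.3254.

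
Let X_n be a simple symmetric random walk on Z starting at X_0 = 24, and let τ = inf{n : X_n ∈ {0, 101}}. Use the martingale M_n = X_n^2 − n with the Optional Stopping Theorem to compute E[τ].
E[τ] = 1848

M_n = X_n^2 − n is a martingale (since E[X_{n+1}^2 | F_n] = X_n^2 + 1). By OST (τ has finite mean in a bounded region), E[M_τ] = E[M_0] = X_0^2 − 0 = 24^2 = 576. Also E[M_τ] = E[X_τ^2] − E[τ]. The walk exits at 0 or 101, with P(hit 101 first) = 24/101, so E[X_τ^2] = 101^2 · 24/101 + 0 = 2424. Thus E[τ] = E[X_τ^2] − E[M_τ] = 2424 − 576 = 1848 = 24(101 − 24) = 1848.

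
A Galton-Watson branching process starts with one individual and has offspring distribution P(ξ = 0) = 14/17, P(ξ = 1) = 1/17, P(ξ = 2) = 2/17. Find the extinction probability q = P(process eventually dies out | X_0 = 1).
q = 1

Mean offspring μ = 0·14/17 + 1·1/17 + 2·2/17 = 5/17 ≤ 1. For μ ≤ 1 with offspring not concentrated at 1, the Galton-Watson process goes extinct almost surely, so q = 1.
(Algebraic check: The pgf is f(s) = 14/17 + 1/17·s + 2/17·s². The extinction probability q is the smallest fixed point of f in [0, 1]. Setting s = f(s):
  2/17·s² + (1/17 − 1)·s + 14/17 = 0
  2/17·s² − (14/17 + 2/17)·s + 14/17 = 0
which factors as (s − 1)·(2/17·s − 14/17) = 0, giving roots s = 1 and s = (14/17)/(2/17) = 7. Since 7 ≥ 1, the smallest root in [0, 1] is s = 1.)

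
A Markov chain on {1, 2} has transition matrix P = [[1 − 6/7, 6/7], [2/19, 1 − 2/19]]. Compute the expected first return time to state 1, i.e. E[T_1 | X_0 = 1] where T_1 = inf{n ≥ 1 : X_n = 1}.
E[T_1 | X_0 = 1] = 1/π_1 = 64/7

For an irreducible recurrent Markov chain with stationary distribution π, E[T_i | X_0 = i] = 1/π_i (Kac's formula). Here π_1 = (2/19)/(6/7 + 2/19) = (2/19)/(128/133) = 7/64, so E[T_1 | X_0 = 1] = 1/π_1 = (6/7 + 2/19)/(2/19) = (128/133)/(2/19) = 64/7.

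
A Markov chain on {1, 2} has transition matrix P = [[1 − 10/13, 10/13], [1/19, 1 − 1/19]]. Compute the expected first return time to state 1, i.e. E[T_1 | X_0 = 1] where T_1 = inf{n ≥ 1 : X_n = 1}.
E[T_1 | X_0 = 1] = 1/π_1 = 203/13

For an irreducible recurrent Markov chain with stationary distribution π, E[T_i | X_0 = i] = 1/π_i (Kac's formula). Here π_1 = (1/19)/(10/13 + 1/19) = (1/19)/(203/247) = 13/203, so E[T_1 | X_0 = 1] = 1/π_1 = (10/13 + 1/19)/(1/19) = (203/247)/(1/19) = 203/13.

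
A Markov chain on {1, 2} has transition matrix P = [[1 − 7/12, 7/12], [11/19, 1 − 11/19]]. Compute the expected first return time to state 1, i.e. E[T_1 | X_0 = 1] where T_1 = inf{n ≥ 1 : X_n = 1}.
E[T_1 | X_0 = 1] = 1/π_1 = 265/132

For an irreducible recurrent Markov chain with stationary distribution π, E[T_i | X_0 = i] = 1/π_i (Kac's formula). Here π_1 = (11/19)/(7/12 + 11/19) = (11/19)/(265/228) = 132/265, so E[T_1 | X_0 = 1] = 1/π_1 = (7/12 + 11/19)/(11/19) = (265/228)/(11/19) = 265/132.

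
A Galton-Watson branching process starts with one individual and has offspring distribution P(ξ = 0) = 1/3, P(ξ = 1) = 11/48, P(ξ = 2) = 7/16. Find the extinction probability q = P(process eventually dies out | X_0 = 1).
q = 16/21

The pgf is f(s) = 1/3 + 11/48·s + 7/16·s². The extinction probability q is the smallest fixed point of f in [0, 1]. Setting s = f(s):
  7/16·s² + (11/48 − 1)·s + 1/3 = 0
  7/16·s² − (1/3 + 7/16)·s + 1/3 = 0
which factors as (s − 1)·(7/16·s − 1/3) = 0, giving roots s = 1 and s = (1/3)/(7/16) = 16/21.
Mean offspring μ = 11/48 + 2·7/16 = 53/48 > 1 (supercritical), so q < 1. The extinction probability is the smaller root: q = (1/3)/(7/16) = 16/21.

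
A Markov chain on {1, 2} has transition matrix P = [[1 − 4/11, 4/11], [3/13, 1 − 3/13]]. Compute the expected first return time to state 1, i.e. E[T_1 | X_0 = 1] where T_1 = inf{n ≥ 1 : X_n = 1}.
E[T_1 | X_0 = 1] = 1/π_1 = 85/33

For an irreducible recurrent Markov chain with stationary distribution π, E[T_i | X_0 = i] = 1/π_i (Kac's formula). Here π_1 = (3/13)/(4/11 + 3/13) = (3/13)/(85/143) = 33/85, so E[T_1 | X_0 = 1] = 1/π_1 = (4/11 + 3/13)/(3/13) = (85/143)/(3/13) = 85/33.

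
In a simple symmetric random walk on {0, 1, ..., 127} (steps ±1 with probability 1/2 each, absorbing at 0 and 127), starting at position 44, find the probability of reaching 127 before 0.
P(hit 127 before 0) = 44/127

Let u_k = P(hit 127 before 0 | start at k). Then u_0 = 0, u_127 = 1, and u_k = u_{k-1}/2 + u_{k+1}/2 for 1 ≤ k ≤ 126. This harmonic recurrence is solved by u_k = k/127, giving u_44 = 44/127.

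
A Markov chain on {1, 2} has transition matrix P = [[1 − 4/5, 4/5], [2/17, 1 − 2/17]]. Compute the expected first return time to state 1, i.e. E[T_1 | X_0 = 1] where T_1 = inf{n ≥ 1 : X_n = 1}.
E[T_1 | X_0 = 1] = 1/π_1 = 39/5

For an irreducible recurrent Markov chain with stationary distribution π, E[T_i | X_0 = i] = 1/π_i (Kac's formula). Here π_1 = (2/17)/(4/5 + 2/17) = (2/17)/(78/85) = 5/39, so E[T_1 | X_0 = 1] = 1/π_1 = (4/5 + 2/17)/(2/17) = (78/85)/(2/17) = 39/5.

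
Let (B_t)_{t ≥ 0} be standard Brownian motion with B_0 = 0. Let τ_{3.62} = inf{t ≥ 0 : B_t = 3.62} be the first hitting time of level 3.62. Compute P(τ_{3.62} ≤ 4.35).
P(τ_{3.62} ≤ 4.35) = 2(1 − Φ(3.62/√4.35)) = 2(1 − Φ(1.7357)) ≈ 0.0826

By the reflection principle for standard BM, P(τ_b ≤ t) = 2 · P(B_t ≥ b). Since B_t ~ N(0, t), P(B_t ≥ 3.62) = 1 − Φ(3.62/√t) = 1 − Φ(3.62/√4.35) = 1 − Φ(1.7357) ≈ 0.04131. Doubling: P(τ_{3.62} ≤ 4.35) ≈ 2 · 0.04131 = 0.08262 ≈ 0.0826.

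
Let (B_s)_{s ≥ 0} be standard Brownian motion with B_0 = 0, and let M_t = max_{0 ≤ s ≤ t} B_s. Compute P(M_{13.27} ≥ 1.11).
P(M_{13.27} ≥ 1.11) = 2·P(B_{13.27} ≥ 1.11) = 2(1 − Φ(1.11/√13.27)) ≈ 0.7606

By the reflection principle for Brownian motion, P(M_t ≥ a) = 2 · P(B_t ≥ a) for a ≥ 0. Since B_t ~ N(0, t), P(B_t ≥ 1.11) = 1 − Φ(1.11/√t) = 1 − Φ(1.11/√13.27) = 1 − Φ(0.3047). So
  P(M_{13.27} ≥ 1.11) = 2(1 − Φ(0.3047)) ≈ 0.7606.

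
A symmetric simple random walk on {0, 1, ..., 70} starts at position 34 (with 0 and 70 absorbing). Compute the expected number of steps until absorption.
E[τ | X_0 = 34] = 1224

Let v_k = E[τ | X_0 = k]. Boundary: v_0 = v_70 = 0. Recurrence: v_k = 1 + (v_{k-1} + v_{k+1})/2 for 1 ≤ k ≤ 69. The particular solution to v_k − (v_{k-1} + v_{k+1})/2 = 1 is v_k = −k^2. Adding homogeneous solution A + B k and matching boundaries gives v_k = k (70 − k). Substituting k = 34: v_34 = 34 · 36 = 1224.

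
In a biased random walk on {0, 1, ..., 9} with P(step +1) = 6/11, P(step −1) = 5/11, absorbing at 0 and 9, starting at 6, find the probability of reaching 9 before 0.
P(hit 9 before 0) = (1 − (5/6)^6) / (1 − (5/6)^9) = 73656/89281

Let u_k denote P(reach 9 before 0 | start at k). Boundary: u_0 = 0, u_9 = 1. Recurrence: u_k = 6/11·u_{k+1} + 5/11·u_{k-1} for 1 ≤ k ≤ 8. Try u_k = A + B·r^k with r = q/p = (5/11)/(6/11) = 5/6. Substitution satisfies the recurrence; boundary conditions give:
  u_k = (1 − r^k) / (1 − r^N) = (1 − (5/6)^6) / (1 − (5/6)^9) = 73656/89281.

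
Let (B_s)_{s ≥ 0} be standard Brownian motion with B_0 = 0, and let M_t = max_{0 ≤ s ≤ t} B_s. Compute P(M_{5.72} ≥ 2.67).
P(M_{5.72} ≥ 2.67) = 2·P(B_{5.72} ≥ 2.67) = 2(1 − Φ(2.67/√5.72)) ≈ 0.2643

By the reflection principle for Brownian motion, P(M_t ≥ a) = 2 · P(B_t ≥ a) for a ≥ 0. Since B_t ~ N(0, t), P(B_t ≥ 2.67) = 1 − Φ(2.67/√t) = 1 − Φ(2.67/√5.72) = 1 − Φ(1.1164). So
  P(M_{5.72} ≥ 2.67) = 2(1 − Φ(1.1164)) ≈ 0.2643.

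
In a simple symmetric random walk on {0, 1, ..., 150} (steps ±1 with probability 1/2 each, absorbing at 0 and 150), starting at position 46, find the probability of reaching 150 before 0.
P(hit 150 before 0) = 46/150 = 23/75

Let u_k = P(hit 150 before 0 | start at k). Then u_0 = 0, u_150 = 1, and u_k = u_{k-1}/2 + u_{k+1}/2 for 1 ≤ k ≤ 149. This harmonic recurrence is solved by u_k = k/150, giving u_46 = 46/150 = 23/75.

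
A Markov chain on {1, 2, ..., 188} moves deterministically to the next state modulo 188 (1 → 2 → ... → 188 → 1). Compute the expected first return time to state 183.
E[T_183 | X_0 = 183] = 188

The chain cycles deterministically, so starting at state 183 it returns in exactly 188 steps. Equivalently, the stationary distribution is uniform π_j = 1/188 for every state j, so by Kac's formula E[T_183] = 1/π_183 = 188.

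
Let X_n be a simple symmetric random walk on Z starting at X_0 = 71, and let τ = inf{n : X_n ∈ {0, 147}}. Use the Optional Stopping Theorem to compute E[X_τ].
E[X_τ] = 71

X_n is a martingale and τ is a bounded-mean stopping time (indeed τ is finite a.s. with bounded expectation since the walk is in a bounded region). By the OST, E[X_τ] = E[X_0] = 71. Equivalently: E[X_τ] = 147 · P(hit 147 first) + 0 · P(hit 0 first) = 147 · (71/147) = 71.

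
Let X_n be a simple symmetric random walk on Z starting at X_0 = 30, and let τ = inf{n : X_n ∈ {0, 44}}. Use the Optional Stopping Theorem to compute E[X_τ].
E[X_τ] = 30

X_n is a martingale and τ is a bounded-mean stopping time (indeed τ is finite a.s. with bounded expectation since the walk is in a bounded region). By the OST, E[X_τ] = E[X_0] = 30. Equivalently: E[X_τ] = 44 · P(hit 44 first) + 0 · P(hit 0 first) = 44 · (30/44) = 30.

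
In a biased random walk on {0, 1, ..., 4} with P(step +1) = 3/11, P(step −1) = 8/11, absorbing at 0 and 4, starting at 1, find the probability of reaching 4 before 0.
P(hit 4 before 0) = (1 − (8/3)^1) / (1 − (8/3)^4) = 27/803

Let u_k denote P(reach 4 before 0 | start at k). Boundary: u_0 = 0, u_4 = 1. Recurrence: u_k = 3/11·u_{k+1} + 8/11·u_{k-1} for 1 ≤ k ≤ 3. Try u_k = A + B·r^k with r = q/p = (8/11)/(3/11) = 8/3. Substitution satisfies the recurrence; boundary conditions give:
  u_k = (1 − r^k) / (1 − r^N) = (1 − (8/3)^1) / (1 − (8/3)^4) = 27/803.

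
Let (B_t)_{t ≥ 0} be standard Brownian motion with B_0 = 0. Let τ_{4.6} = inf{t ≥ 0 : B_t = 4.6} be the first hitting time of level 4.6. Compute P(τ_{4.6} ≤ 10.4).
P(τ_{4.6} ≤ 10.4) = 2(1 − Φ(4.6/√10.4)) = 2(1 − Φ(1.4264)) ≈ 0.1538

By the reflection principle for standard BM, P(τ_b ≤ t) = 2 · P(B_t ≥ b). Since B_t ~ N(0, t), P(B_t ≥ 4.6) = 1 − Φ(4.6/√t) = 1 − Φ(4.6/√10.4) = 1 − Φ(1.4264) ≈ 0.07688. Doubling: P(τ_{4.6} ≤ 10.4) ≈ 2 · 0.07688 = 0.15376 ≈ 0.1538.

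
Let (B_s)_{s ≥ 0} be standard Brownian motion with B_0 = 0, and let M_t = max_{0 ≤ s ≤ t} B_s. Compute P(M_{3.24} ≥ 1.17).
P(M_{3.24} ≥ 1.17) = 2·P(B_{3.24} ≥ 1.17) = 2(1 − Φ(1.17/√3.24)) ≈ 0.5157

By the reflection principle for Brownian motion, P(M_t ≥ a) = 2 · P(B_t ≥ a) for a ≥ 0. Since B_t ~ N(0, t), P(B_t ≥ 1.17) = 1 − Φ(1.17/√t) = 1 − Φ(1.17/√3.24) = 1 − Φ(0.6500). So
  P(M_{3.24} ≥ 1.17) = 2(1 − Φ(0.6500)) ≈ 0.5157.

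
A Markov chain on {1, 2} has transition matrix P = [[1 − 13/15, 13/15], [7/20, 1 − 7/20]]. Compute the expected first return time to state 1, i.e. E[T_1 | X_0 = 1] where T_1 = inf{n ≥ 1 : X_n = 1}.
E[T_1 | X_0 = 1] = 1/π_1 = 73/21

For an irreducible recurrent Markov chain with stationary distribution π, E[T_i | X_0 = i] = 1/π_i (Kac's formula). Here π_1 = (7/20)/(13/15 + 7/20) = (7/20)/(73/60) = 21/73, so E[T_1 | X_0 = 1] = 1/π_1 = (13/15 + 7/20)/(7/20) = (73/60)/(7/20) = 73/21.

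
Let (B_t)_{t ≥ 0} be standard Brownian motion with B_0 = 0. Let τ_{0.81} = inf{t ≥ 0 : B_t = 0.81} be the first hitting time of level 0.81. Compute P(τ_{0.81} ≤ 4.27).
P(τ_{0.81} ≤ 4.27) = 2(1 − Φ(0.81/√4.27)) = 2(1 − Φ(0.3920)) ≈ 0.6951

By the reflection principle for standard BM, P(τ_b ≤ t) = 2 · P(B_t ≥ b). Since B_t ~ N(0, t), P(B_t ≥ 0.81) = 1 − Φ(0.81/√t) = 1 − Φ(0.81/√4.27) = 1 − Φ(0.3920) ≈ 0.34753. Doubling: P(τ_{0.81} ≤ 4.27) ≈ 2 · 0.34753 = 0.69506 ≈ 0.6951.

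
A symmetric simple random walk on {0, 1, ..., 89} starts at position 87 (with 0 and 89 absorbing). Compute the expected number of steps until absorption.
E[τ | X_0 = 87] = 174

Let v_k = E[τ | X_0 = k]. Boundary: v_0 = v_89 = 0. Recurrence: v_k = 1 + (v_{k-1} + v_{k+1})/2 for 1 ≤ k ≤ 88. The particular solution to v_k − (v_{k-1} + v_{k+1})/2 = 1 is v_k = −k^2. Adding homogeneous solution A + B k and matching boundaries gives v_k = k (89 − k). Substituting k = 87: v_87 = 87 · 2 = 174.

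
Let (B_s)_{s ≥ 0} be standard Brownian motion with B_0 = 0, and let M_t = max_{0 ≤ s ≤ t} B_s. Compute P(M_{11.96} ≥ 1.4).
P(M_{11.96} ≥ 1.4) = 2·P(B_{11.96} ≥ 1.4) = 2(1 − Φ(1.4/√11.96)) ≈ 0.6856

By the reflection principle for Brownian motion, P(M_t ≥ a) = 2 · P(B_t ≥ a) for a ≥ 0. Since B_t ~ N(0, t), P(B_t ≥ 1.4) = 1 − Φ(1.4/√t) = 1 − Φ(1.4/√11.96) = 1 − Φ(0.4048). So
  P(M_{11.96} ≥ 1.4) = 2(1 − Φ(0.4048)) ≈ 0.6856.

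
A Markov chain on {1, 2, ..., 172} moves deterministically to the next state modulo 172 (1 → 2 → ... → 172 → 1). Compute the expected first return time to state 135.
E[T_135 | X_0 = 135] = 172

The chain cycles deterministically, so starting at state 135 it returns in exactly 172 steps. Equivalently, the stationary distribution is uniform π_j = 1/172 for every state j, so by Kac's formula E[T_135] = 1/π_135 = 172.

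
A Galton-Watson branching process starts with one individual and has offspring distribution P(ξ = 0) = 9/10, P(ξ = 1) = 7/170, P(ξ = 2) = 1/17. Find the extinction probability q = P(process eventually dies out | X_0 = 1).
q = 1

Mean offspring μ = 0·9/10 + 1·7/170 + 2·1/17 = 27/170 ≤ 1. For μ ≤ 1 with offspring not concentrated at 1, the Galton-Watson process goes extinct almost surely, so q = 1.
(Algebraic check: The pgf is f(s) = 9/10 + 7/170·s + 1/17·s². The extinction probability q is the smallest fixed point of f in [0, 1]. Setting s = f(s):
  1/17·s² + (7/170 − 1)·s + 9/10 = 0
  1/17·s² − (9/10 + 1/17)·s + 9/10 = 0
which factors as (s − 1)·(1/17·s − 9/10) = 0, giving roots s = 1 and s = (9/10)/(1/17) = 153/10. Since 153/10 ≥ 1, the smallest root in [0, 1] is s = 1.)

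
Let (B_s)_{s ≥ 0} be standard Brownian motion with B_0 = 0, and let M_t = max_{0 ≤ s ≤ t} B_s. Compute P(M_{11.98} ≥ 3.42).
P(M_{11.98} ≥ 3.42) = 2·P(B_{11.98} ≥ 3.42) = 2(1 − Φ(3.42/√11.98)) ≈ 0.3231

By the reflection principle for Brownian motion, P(M_t ≥ a) = 2 · P(B_t ≥ a) for a ≥ 0. Since B_t ~ N(0, t), P(B_t ≥ 3.42) = 1 − Φ(3.42/√t) = 1 − Φ(3.42/√11.98) = 1 − Φ(0.9881). So
  P(M_{11.98} ≥ 3.42) = 2(1 − Φ(0.9881)) ≈ 0.3231.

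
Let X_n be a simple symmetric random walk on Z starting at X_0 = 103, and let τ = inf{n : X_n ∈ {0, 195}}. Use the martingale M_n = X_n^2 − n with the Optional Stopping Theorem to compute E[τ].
E[τ] = 9476

M_n = X_n^2 − n is a martingale (since E[X_{n+1}^2 | F_n] = X_n^2 + 1). By OST (τ has finite mean in a bounded region), E[M_τ] = E[M_0] = X_0^2 − 0 = 103^2 = 10609. Also E[M_τ] = E[X_τ^2] − E[τ]. The walk exits at 0 or 195, with P(hit 195 first) = 103/195, so E[X_τ^2] = 195^2 · 103/195 + 0 = 20085. Thus E[τ] = E[X_τ^2] − E[M_τ] = 20085 − 10609 = 9476 = 103(195 − 103) = 9476.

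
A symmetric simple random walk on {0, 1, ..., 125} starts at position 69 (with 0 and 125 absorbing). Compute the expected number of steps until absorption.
E[τ | X_0 = 69] = 3864

Let v_k = E[τ | X_0 = k]. Boundary: v_0 = v_125 = 0. Recurrence: v_k = 1 + (v_{k-1} + v_{k+1})/2 for 1 ≤ k ≤ 124. The particular solution to v_k − (v_{k-1} + v_{k+1})/2 = 1 is v_k = −k^2. Adding homogeneous solution A + B k and matching boundaries gives v_k = k (125 − k). Substituting k = 69: v_69 = 69 · 56 = 3864.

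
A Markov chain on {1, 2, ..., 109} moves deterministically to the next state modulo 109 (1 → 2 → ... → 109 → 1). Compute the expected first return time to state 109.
E[T_109 | X_0 = 109] = 109

The chain cycles deterministically, so starting at state 109 it returns in exactly 109 steps. Equivalently, the stationary distribution is uniform π_j = 1/109 for every state j, so by Kac's formula E[T_109] = 1/π_109 = 109.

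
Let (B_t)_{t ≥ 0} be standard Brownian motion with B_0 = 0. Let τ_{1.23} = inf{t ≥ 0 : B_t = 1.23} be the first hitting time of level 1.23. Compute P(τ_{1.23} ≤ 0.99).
P(τ_{1.23} ≤ 0.99) = 2(1 − Φ(1.23/√0.99)) = 2(1 − Φ(1.2362)) ≈ 0.2164

By the reflection principle for standard BM, P(τ_b ≤ t) = 2 · P(B_t ≥ b). Since B_t ~ N(0, t), P(B_t ≥ 1.23) = 1 − Φ(1.23/√t) = 1 − Φ(1.23/√0.99) = 1 − Φ(1.2362) ≈ 0.10819. Doubling: P(τ_{1.23} ≤ 0.99) ≈ 2 · 0.10819 = 0.21638 ≈ 0.2164.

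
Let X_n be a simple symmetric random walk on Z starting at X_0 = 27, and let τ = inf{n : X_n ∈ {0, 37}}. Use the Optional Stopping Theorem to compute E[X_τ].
E[X_τ] = 27

X_n is a martingale and τ is a bounded-mean stopping time (indeed τ is finite a.s. with bounded expectation since the walk is in a bounded region). By the OST, E[X_τ] = E[X_0] = 27. Equivalently: E[X_τ] = 37 · P(hit 37 first) + 0 · P(hit 0 first) = 37 · (27/37) = 27.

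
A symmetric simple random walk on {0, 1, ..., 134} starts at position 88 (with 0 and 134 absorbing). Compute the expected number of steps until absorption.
E[τ | X_0 = 88] = 4048

Let v_k = E[τ | X_0 = k]. Boundary: v_0 = v_134 = 0. Recurrence: v_k = 1 + (v_{k-1} + v_{k+1})/2 for 1 ≤ k ≤ 133. The particular solution to v_k − (v_{k-1} + v_{k+1})/2 = 1 is v_k = −k^2. Adding homogeneous solution A + B k and matching boundaries gives v_k = k (134 − k). Substituting k = 88: v_88 = 88 · 46 = 4048.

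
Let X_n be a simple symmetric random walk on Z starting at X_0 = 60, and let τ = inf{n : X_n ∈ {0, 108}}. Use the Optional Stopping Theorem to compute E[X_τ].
E[X_τ] = 60

X_n is a martingale and τ is a bounded-mean stopping time (indeed τ is finite a.s. with bounded expectation since the walk is in a bounded region). By the OST, E[X_τ] = E[X_0] = 60. Equivalently: E[X_τ] = 108 · P(hit 108 first) + 0 · P(hit 0 first) = 108 · (60/108) = 60.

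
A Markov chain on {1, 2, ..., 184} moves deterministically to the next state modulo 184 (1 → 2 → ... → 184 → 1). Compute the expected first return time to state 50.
E[T_50 | X_0 = 50] = 184

The chain cycles deterministically, so starting at state 50 it returns in exactly 184 steps. Equivalently, the stationary distribution is uniform π_j = 1/184 for every state j, so by Kac's formula E[T_50] = 1/π_50 = 184.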